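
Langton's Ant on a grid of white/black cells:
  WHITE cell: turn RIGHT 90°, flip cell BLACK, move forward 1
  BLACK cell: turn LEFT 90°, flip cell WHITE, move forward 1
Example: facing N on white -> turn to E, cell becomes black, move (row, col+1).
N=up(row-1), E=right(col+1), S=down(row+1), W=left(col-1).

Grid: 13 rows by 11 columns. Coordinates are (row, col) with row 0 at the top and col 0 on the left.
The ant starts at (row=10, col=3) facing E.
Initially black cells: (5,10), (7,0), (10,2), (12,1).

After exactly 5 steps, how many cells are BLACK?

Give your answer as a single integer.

Answer: 7

Derivation:
Step 1: on WHITE (10,3): turn R to S, flip to black, move to (11,3). |black|=5
Step 2: on WHITE (11,3): turn R to W, flip to black, move to (11,2). |black|=6
Step 3: on WHITE (11,2): turn R to N, flip to black, move to (10,2). |black|=7
Step 4: on BLACK (10,2): turn L to W, flip to white, move to (10,1). |black|=6
Step 5: on WHITE (10,1): turn R to N, flip to black, move to (9,1). |black|=7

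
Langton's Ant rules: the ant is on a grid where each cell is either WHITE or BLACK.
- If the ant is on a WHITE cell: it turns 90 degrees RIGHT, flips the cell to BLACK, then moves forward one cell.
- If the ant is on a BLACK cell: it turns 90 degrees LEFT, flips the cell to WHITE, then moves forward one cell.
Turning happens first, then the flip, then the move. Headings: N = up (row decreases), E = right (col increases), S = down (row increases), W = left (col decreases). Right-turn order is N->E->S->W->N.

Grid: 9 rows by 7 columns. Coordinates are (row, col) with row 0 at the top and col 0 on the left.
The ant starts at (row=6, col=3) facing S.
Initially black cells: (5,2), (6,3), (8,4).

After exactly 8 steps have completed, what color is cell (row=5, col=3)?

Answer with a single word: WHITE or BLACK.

Step 1: on BLACK (6,3): turn L to E, flip to white, move to (6,4). |black|=2
Step 2: on WHITE (6,4): turn R to S, flip to black, move to (7,4). |black|=3
Step 3: on WHITE (7,4): turn R to W, flip to black, move to (7,3). |black|=4
Step 4: on WHITE (7,3): turn R to N, flip to black, move to (6,3). |black|=5
Step 5: on WHITE (6,3): turn R to E, flip to black, move to (6,4). |black|=6
Step 6: on BLACK (6,4): turn L to N, flip to white, move to (5,4). |black|=5
Step 7: on WHITE (5,4): turn R to E, flip to black, move to (5,5). |black|=6
Step 8: on WHITE (5,5): turn R to S, flip to black, move to (6,5). |black|=7

Answer: WHITE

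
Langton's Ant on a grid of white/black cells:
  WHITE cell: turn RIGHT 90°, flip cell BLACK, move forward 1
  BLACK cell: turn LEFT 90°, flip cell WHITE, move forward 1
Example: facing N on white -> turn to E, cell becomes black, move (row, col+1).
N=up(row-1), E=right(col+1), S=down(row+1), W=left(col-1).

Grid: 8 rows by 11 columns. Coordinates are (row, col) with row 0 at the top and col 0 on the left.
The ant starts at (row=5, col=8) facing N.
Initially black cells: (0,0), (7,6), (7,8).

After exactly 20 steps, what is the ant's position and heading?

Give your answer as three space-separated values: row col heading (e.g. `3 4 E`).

Answer: 7 6 S

Derivation:
Step 1: on WHITE (5,8): turn R to E, flip to black, move to (5,9). |black|=4
Step 2: on WHITE (5,9): turn R to S, flip to black, move to (6,9). |black|=5
Step 3: on WHITE (6,9): turn R to W, flip to black, move to (6,8). |black|=6
Step 4: on WHITE (6,8): turn R to N, flip to black, move to (5,8). |black|=7
Step 5: on BLACK (5,8): turn L to W, flip to white, move to (5,7). |black|=6
Step 6: on WHITE (5,7): turn R to N, flip to black, move to (4,7). |black|=7
Step 7: on WHITE (4,7): turn R to E, flip to black, move to (4,8). |black|=8
Step 8: on WHITE (4,8): turn R to S, flip to black, move to (5,8). |black|=9
Step 9: on WHITE (5,8): turn R to W, flip to black, move to (5,7). |black|=10
Step 10: on BLACK (5,7): turn L to S, flip to white, move to (6,7). |black|=9
Step 11: on WHITE (6,7): turn R to W, flip to black, move to (6,6). |black|=10
Step 12: on WHITE (6,6): turn R to N, flip to black, move to (5,6). |black|=11
Step 13: on WHITE (5,6): turn R to E, flip to black, move to (5,7). |black|=12
Step 14: on WHITE (5,7): turn R to S, flip to black, move to (6,7). |black|=13
Step 15: on BLACK (6,7): turn L to E, flip to white, move to (6,8). |black|=12
Step 16: on BLACK (6,8): turn L to N, flip to white, move to (5,8). |black|=11
Step 17: on BLACK (5,8): turn L to W, flip to white, move to (5,7). |black|=10
Step 18: on BLACK (5,7): turn L to S, flip to white, move to (6,7). |black|=9
Step 19: on WHITE (6,7): turn R to W, flip to black, move to (6,6). |black|=10
Step 20: on BLACK (6,6): turn L to S, flip to white, move to (7,6). |black|=9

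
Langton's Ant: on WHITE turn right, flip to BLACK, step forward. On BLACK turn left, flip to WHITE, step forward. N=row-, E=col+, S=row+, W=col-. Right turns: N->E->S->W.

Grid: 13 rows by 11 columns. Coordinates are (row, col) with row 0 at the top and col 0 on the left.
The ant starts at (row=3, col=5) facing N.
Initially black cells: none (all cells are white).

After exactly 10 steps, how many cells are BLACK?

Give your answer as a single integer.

Answer: 6

Derivation:
Step 1: on WHITE (3,5): turn R to E, flip to black, move to (3,6). |black|=1
Step 2: on WHITE (3,6): turn R to S, flip to black, move to (4,6). |black|=2
Step 3: on WHITE (4,6): turn R to W, flip to black, move to (4,5). |black|=3
Step 4: on WHITE (4,5): turn R to N, flip to black, move to (3,5). |black|=4
Step 5: on BLACK (3,5): turn L to W, flip to white, move to (3,4). |black|=3
Step 6: on WHITE (3,4): turn R to N, flip to black, move to (2,4). |black|=4
Step 7: on WHITE (2,4): turn R to E, flip to black, move to (2,5). |black|=5
Step 8: on WHITE (2,5): turn R to S, flip to black, move to (3,5). |black|=6
Step 9: on WHITE (3,5): turn R to W, flip to black, move to (3,4). |black|=7
Step 10: on BLACK (3,4): turn L to S, flip to white, move to (4,4). |black|=6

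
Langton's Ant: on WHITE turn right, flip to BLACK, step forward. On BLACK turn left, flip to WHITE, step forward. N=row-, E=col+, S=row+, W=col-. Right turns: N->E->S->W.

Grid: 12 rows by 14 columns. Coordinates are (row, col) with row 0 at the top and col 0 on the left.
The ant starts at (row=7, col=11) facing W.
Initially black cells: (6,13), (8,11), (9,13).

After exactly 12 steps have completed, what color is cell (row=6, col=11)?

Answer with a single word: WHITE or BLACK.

Answer: BLACK

Derivation:
Step 1: on WHITE (7,11): turn R to N, flip to black, move to (6,11). |black|=4
Step 2: on WHITE (6,11): turn R to E, flip to black, move to (6,12). |black|=5
Step 3: on WHITE (6,12): turn R to S, flip to black, move to (7,12). |black|=6
Step 4: on WHITE (7,12): turn R to W, flip to black, move to (7,11). |black|=7
Step 5: on BLACK (7,11): turn L to S, flip to white, move to (8,11). |black|=6
Step 6: on BLACK (8,11): turn L to E, flip to white, move to (8,12). |black|=5
Step 7: on WHITE (8,12): turn R to S, flip to black, move to (9,12). |black|=6
Step 8: on WHITE (9,12): turn R to W, flip to black, move to (9,11). |black|=7
Step 9: on WHITE (9,11): turn R to N, flip to black, move to (8,11). |black|=8
Step 10: on WHITE (8,11): turn R to E, flip to black, move to (8,12). |black|=9
Step 11: on BLACK (8,12): turn L to N, flip to white, move to (7,12). |black|=8
Step 12: on BLACK (7,12): turn L to W, flip to white, move to (7,11). |black|=7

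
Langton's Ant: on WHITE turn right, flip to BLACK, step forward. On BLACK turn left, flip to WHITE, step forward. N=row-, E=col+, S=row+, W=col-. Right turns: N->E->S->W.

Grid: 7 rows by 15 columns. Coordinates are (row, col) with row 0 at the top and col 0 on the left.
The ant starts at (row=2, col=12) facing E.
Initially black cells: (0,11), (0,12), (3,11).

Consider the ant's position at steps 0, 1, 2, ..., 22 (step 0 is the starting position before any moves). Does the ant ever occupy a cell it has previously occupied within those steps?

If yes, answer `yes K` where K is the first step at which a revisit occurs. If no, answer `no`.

Step 1: on WHITE (2,12): turn R to S, flip to black, move to (3,12). |black|=4 — new cell
Step 2: on WHITE (3,12): turn R to W, flip to black, move to (3,11). |black|=5 — new cell
Step 3: on BLACK (3,11): turn L to S, flip to white, move to (4,11). |black|=4 — new cell
Step 4: on WHITE (4,11): turn R to W, flip to black, move to (4,10). |black|=5 — new cell
Step 5: on WHITE (4,10): turn R to N, flip to black, move to (3,10). |black|=6 — new cell
Step 6: on WHITE (3,10): turn R to E, flip to black, move to (3,11). |black|=7 — REVISIT

Answer: yes 6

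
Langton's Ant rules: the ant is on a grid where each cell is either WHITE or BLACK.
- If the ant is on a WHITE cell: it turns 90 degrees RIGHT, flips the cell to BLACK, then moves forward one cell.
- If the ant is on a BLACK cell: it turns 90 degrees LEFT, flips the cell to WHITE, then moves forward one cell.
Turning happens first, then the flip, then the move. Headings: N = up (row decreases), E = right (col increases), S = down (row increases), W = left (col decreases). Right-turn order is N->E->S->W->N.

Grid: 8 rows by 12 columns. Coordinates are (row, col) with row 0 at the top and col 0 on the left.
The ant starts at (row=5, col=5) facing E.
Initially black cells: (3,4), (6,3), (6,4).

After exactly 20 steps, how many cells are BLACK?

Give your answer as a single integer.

Step 1: on WHITE (5,5): turn R to S, flip to black, move to (6,5). |black|=4
Step 2: on WHITE (6,5): turn R to W, flip to black, move to (6,4). |black|=5
Step 3: on BLACK (6,4): turn L to S, flip to white, move to (7,4). |black|=4
Step 4: on WHITE (7,4): turn R to W, flip to black, move to (7,3). |black|=5
Step 5: on WHITE (7,3): turn R to N, flip to black, move to (6,3). |black|=6
Step 6: on BLACK (6,3): turn L to W, flip to white, move to (6,2). |black|=5
Step 7: on WHITE (6,2): turn R to N, flip to black, move to (5,2). |black|=6
Step 8: on WHITE (5,2): turn R to E, flip to black, move to (5,3). |black|=7
Step 9: on WHITE (5,3): turn R to S, flip to black, move to (6,3). |black|=8
Step 10: on WHITE (6,3): turn R to W, flip to black, move to (6,2). |black|=9
Step 11: on BLACK (6,2): turn L to S, flip to white, move to (7,2). |black|=8
Step 12: on WHITE (7,2): turn R to W, flip to black, move to (7,1). |black|=9
Step 13: on WHITE (7,1): turn R to N, flip to black, move to (6,1). |black|=10
Step 14: on WHITE (6,1): turn R to E, flip to black, move to (6,2). |black|=11
Step 15: on WHITE (6,2): turn R to S, flip to black, move to (7,2). |black|=12
Step 16: on BLACK (7,2): turn L to E, flip to white, move to (7,3). |black|=11
Step 17: on BLACK (7,3): turn L to N, flip to white, move to (6,3). |black|=10
Step 18: on BLACK (6,3): turn L to W, flip to white, move to (6,2). |black|=9
Step 19: on BLACK (6,2): turn L to S, flip to white, move to (7,2). |black|=8
Step 20: on WHITE (7,2): turn R to W, flip to black, move to (7,1). |black|=9

Answer: 9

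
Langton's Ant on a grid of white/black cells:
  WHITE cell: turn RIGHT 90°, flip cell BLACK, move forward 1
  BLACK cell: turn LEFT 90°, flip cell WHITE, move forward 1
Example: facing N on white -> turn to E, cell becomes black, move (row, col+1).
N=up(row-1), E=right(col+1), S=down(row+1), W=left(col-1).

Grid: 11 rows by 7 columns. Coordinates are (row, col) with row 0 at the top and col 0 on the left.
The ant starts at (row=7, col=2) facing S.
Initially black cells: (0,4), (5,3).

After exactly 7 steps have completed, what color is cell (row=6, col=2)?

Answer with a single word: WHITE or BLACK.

Answer: BLACK

Derivation:
Step 1: on WHITE (7,2): turn R to W, flip to black, move to (7,1). |black|=3
Step 2: on WHITE (7,1): turn R to N, flip to black, move to (6,1). |black|=4
Step 3: on WHITE (6,1): turn R to E, flip to black, move to (6,2). |black|=5
Step 4: on WHITE (6,2): turn R to S, flip to black, move to (7,2). |black|=6
Step 5: on BLACK (7,2): turn L to E, flip to white, move to (7,3). |black|=5
Step 6: on WHITE (7,3): turn R to S, flip to black, move to (8,3). |black|=6
Step 7: on WHITE (8,3): turn R to W, flip to black, move to (8,2). |black|=7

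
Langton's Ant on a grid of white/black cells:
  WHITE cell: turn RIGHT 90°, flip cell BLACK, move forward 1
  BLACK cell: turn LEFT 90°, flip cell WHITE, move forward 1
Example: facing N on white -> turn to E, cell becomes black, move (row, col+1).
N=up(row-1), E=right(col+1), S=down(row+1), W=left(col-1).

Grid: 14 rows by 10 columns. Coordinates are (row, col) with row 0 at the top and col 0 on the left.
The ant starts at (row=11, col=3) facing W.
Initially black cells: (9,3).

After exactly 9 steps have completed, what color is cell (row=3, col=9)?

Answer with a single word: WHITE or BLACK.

Answer: WHITE

Derivation:
Step 1: on WHITE (11,3): turn R to N, flip to black, move to (10,3). |black|=2
Step 2: on WHITE (10,3): turn R to E, flip to black, move to (10,4). |black|=3
Step 3: on WHITE (10,4): turn R to S, flip to black, move to (11,4). |black|=4
Step 4: on WHITE (11,4): turn R to W, flip to black, move to (11,3). |black|=5
Step 5: on BLACK (11,3): turn L to S, flip to white, move to (12,3). |black|=4
Step 6: on WHITE (12,3): turn R to W, flip to black, move to (12,2). |black|=5
Step 7: on WHITE (12,2): turn R to N, flip to black, move to (11,2). |black|=6
Step 8: on WHITE (11,2): turn R to E, flip to black, move to (11,3). |black|=7
Step 9: on WHITE (11,3): turn R to S, flip to black, move to (12,3). |black|=8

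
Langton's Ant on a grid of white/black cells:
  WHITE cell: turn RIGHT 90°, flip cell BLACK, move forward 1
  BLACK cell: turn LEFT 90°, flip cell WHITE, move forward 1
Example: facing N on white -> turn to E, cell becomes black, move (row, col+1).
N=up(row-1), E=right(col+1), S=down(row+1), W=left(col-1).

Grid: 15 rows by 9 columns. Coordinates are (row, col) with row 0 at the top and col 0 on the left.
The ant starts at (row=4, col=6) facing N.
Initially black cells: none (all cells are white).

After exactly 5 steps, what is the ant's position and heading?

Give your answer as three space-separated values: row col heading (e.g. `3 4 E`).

Step 1: on WHITE (4,6): turn R to E, flip to black, move to (4,7). |black|=1
Step 2: on WHITE (4,7): turn R to S, flip to black, move to (5,7). |black|=2
Step 3: on WHITE (5,7): turn R to W, flip to black, move to (5,6). |black|=3
Step 4: on WHITE (5,6): turn R to N, flip to black, move to (4,6). |black|=4
Step 5: on BLACK (4,6): turn L to W, flip to white, move to (4,5). |black|=3

Answer: 4 5 W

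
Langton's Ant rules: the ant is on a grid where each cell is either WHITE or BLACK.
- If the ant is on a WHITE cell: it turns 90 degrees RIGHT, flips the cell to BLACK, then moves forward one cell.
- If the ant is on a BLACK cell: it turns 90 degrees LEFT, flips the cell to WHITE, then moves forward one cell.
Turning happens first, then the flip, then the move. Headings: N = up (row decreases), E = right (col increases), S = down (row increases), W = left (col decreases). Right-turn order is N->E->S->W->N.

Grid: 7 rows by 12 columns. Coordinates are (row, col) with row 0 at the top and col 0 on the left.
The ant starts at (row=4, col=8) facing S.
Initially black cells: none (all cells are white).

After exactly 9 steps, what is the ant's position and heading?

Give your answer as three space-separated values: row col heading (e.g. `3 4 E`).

Step 1: on WHITE (4,8): turn R to W, flip to black, move to (4,7). |black|=1
Step 2: on WHITE (4,7): turn R to N, flip to black, move to (3,7). |black|=2
Step 3: on WHITE (3,7): turn R to E, flip to black, move to (3,8). |black|=3
Step 4: on WHITE (3,8): turn R to S, flip to black, move to (4,8). |black|=4
Step 5: on BLACK (4,8): turn L to E, flip to white, move to (4,9). |black|=3
Step 6: on WHITE (4,9): turn R to S, flip to black, move to (5,9). |black|=4
Step 7: on WHITE (5,9): turn R to W, flip to black, move to (5,8). |black|=5
Step 8: on WHITE (5,8): turn R to N, flip to black, move to (4,8). |black|=6
Step 9: on WHITE (4,8): turn R to E, flip to black, move to (4,9). |black|=7

Answer: 4 9 E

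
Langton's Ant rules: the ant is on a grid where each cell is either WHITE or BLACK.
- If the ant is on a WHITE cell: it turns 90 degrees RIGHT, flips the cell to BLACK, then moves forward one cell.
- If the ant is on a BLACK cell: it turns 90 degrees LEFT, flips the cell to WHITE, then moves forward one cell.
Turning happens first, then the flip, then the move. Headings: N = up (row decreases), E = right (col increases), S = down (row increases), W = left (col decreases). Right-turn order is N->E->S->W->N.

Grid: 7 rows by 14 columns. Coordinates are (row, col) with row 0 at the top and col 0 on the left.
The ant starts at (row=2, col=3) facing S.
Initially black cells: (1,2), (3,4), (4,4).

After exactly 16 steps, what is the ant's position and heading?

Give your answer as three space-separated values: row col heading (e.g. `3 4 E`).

Answer: 2 1 S

Derivation:
Step 1: on WHITE (2,3): turn R to W, flip to black, move to (2,2). |black|=4
Step 2: on WHITE (2,2): turn R to N, flip to black, move to (1,2). |black|=5
Step 3: on BLACK (1,2): turn L to W, flip to white, move to (1,1). |black|=4
Step 4: on WHITE (1,1): turn R to N, flip to black, move to (0,1). |black|=5
Step 5: on WHITE (0,1): turn R to E, flip to black, move to (0,2). |black|=6
Step 6: on WHITE (0,2): turn R to S, flip to black, move to (1,2). |black|=7
Step 7: on WHITE (1,2): turn R to W, flip to black, move to (1,1). |black|=8
Step 8: on BLACK (1,1): turn L to S, flip to white, move to (2,1). |black|=7
Step 9: on WHITE (2,1): turn R to W, flip to black, move to (2,0). |black|=8
Step 10: on WHITE (2,0): turn R to N, flip to black, move to (1,0). |black|=9
Step 11: on WHITE (1,0): turn R to E, flip to black, move to (1,1). |black|=10
Step 12: on WHITE (1,1): turn R to S, flip to black, move to (2,1). |black|=11
Step 13: on BLACK (2,1): turn L to E, flip to white, move to (2,2). |black|=10
Step 14: on BLACK (2,2): turn L to N, flip to white, move to (1,2). |black|=9
Step 15: on BLACK (1,2): turn L to W, flip to white, move to (1,1). |black|=8
Step 16: on BLACK (1,1): turn L to S, flip to white, move to (2,1). |black|=7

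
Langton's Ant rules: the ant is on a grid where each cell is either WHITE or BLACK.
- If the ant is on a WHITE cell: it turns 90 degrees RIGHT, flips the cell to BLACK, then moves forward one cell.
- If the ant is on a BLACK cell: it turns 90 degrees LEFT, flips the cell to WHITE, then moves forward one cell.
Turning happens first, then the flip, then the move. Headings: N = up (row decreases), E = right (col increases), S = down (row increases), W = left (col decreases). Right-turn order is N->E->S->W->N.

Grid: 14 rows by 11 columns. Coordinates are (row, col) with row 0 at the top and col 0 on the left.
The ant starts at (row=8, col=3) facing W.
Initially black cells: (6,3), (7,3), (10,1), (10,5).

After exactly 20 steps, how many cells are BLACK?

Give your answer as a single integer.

Answer: 8

Derivation:
Step 1: on WHITE (8,3): turn R to N, flip to black, move to (7,3). |black|=5
Step 2: on BLACK (7,3): turn L to W, flip to white, move to (7,2). |black|=4
Step 3: on WHITE (7,2): turn R to N, flip to black, move to (6,2). |black|=5
Step 4: on WHITE (6,2): turn R to E, flip to black, move to (6,3). |black|=6
Step 5: on BLACK (6,3): turn L to N, flip to white, move to (5,3). |black|=5
Step 6: on WHITE (5,3): turn R to E, flip to black, move to (5,4). |black|=6
Step 7: on WHITE (5,4): turn R to S, flip to black, move to (6,4). |black|=7
Step 8: on WHITE (6,4): turn R to W, flip to black, move to (6,3). |black|=8
Step 9: on WHITE (6,3): turn R to N, flip to black, move to (5,3). |black|=9
Step 10: on BLACK (5,3): turn L to W, flip to white, move to (5,2). |black|=8
Step 11: on WHITE (5,2): turn R to N, flip to black, move to (4,2). |black|=9
Step 12: on WHITE (4,2): turn R to E, flip to black, move to (4,3). |black|=10
Step 13: on WHITE (4,3): turn R to S, flip to black, move to (5,3). |black|=11
Step 14: on WHITE (5,3): turn R to W, flip to black, move to (5,2). |black|=12
Step 15: on BLACK (5,2): turn L to S, flip to white, move to (6,2). |black|=11
Step 16: on BLACK (6,2): turn L to E, flip to white, move to (6,3). |black|=10
Step 17: on BLACK (6,3): turn L to N, flip to white, move to (5,3). |black|=9
Step 18: on BLACK (5,3): turn L to W, flip to white, move to (5,2). |black|=8
Step 19: on WHITE (5,2): turn R to N, flip to black, move to (4,2). |black|=9
Step 20: on BLACK (4,2): turn L to W, flip to white, move to (4,1). |black|=8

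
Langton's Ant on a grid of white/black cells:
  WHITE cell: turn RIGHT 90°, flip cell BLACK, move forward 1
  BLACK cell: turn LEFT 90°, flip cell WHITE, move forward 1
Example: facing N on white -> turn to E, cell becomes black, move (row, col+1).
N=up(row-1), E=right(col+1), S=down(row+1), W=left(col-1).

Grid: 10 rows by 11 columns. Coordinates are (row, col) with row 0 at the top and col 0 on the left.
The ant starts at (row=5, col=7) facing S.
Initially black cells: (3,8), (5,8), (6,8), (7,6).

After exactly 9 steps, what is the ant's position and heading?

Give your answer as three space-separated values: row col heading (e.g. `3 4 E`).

Answer: 5 8 W

Derivation:
Step 1: on WHITE (5,7): turn R to W, flip to black, move to (5,6). |black|=5
Step 2: on WHITE (5,6): turn R to N, flip to black, move to (4,6). |black|=6
Step 3: on WHITE (4,6): turn R to E, flip to black, move to (4,7). |black|=7
Step 4: on WHITE (4,7): turn R to S, flip to black, move to (5,7). |black|=8
Step 5: on BLACK (5,7): turn L to E, flip to white, move to (5,8). |black|=7
Step 6: on BLACK (5,8): turn L to N, flip to white, move to (4,8). |black|=6
Step 7: on WHITE (4,8): turn R to E, flip to black, move to (4,9). |black|=7
Step 8: on WHITE (4,9): turn R to S, flip to black, move to (5,9). |black|=8
Step 9: on WHITE (5,9): turn R to W, flip to black, move to (5,8). |black|=9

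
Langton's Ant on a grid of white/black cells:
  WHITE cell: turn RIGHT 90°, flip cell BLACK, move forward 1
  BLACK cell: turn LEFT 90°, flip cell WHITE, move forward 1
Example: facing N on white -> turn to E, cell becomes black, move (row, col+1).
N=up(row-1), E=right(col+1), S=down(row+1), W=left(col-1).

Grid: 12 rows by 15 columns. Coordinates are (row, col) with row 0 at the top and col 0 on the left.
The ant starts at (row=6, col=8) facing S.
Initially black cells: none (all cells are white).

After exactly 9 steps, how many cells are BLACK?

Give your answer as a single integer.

Step 1: on WHITE (6,8): turn R to W, flip to black, move to (6,7). |black|=1
Step 2: on WHITE (6,7): turn R to N, flip to black, move to (5,7). |black|=2
Step 3: on WHITE (5,7): turn R to E, flip to black, move to (5,8). |black|=3
Step 4: on WHITE (5,8): turn R to S, flip to black, move to (6,8). |black|=4
Step 5: on BLACK (6,8): turn L to E, flip to white, move to (6,9). |black|=3
Step 6: on WHITE (6,9): turn R to S, flip to black, move to (7,9). |black|=4
Step 7: on WHITE (7,9): turn R to W, flip to black, move to (7,8). |black|=5
Step 8: on WHITE (7,8): turn R to N, flip to black, move to (6,8). |black|=6
Step 9: on WHITE (6,8): turn R to E, flip to black, move to (6,9). |black|=7

Answer: 7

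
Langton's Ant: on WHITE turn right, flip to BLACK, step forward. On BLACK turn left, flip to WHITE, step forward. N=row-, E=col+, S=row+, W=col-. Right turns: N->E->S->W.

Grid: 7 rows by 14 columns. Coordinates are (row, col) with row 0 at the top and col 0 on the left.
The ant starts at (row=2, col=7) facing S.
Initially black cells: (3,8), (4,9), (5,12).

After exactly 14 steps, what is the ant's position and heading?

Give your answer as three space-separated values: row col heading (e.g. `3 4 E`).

Answer: 3 10 N

Derivation:
Step 1: on WHITE (2,7): turn R to W, flip to black, move to (2,6). |black|=4
Step 2: on WHITE (2,6): turn R to N, flip to black, move to (1,6). |black|=5
Step 3: on WHITE (1,6): turn R to E, flip to black, move to (1,7). |black|=6
Step 4: on WHITE (1,7): turn R to S, flip to black, move to (2,7). |black|=7
Step 5: on BLACK (2,7): turn L to E, flip to white, move to (2,8). |black|=6
Step 6: on WHITE (2,8): turn R to S, flip to black, move to (3,8). |black|=7
Step 7: on BLACK (3,8): turn L to E, flip to white, move to (3,9). |black|=6
Step 8: on WHITE (3,9): turn R to S, flip to black, move to (4,9). |black|=7
Step 9: on BLACK (4,9): turn L to E, flip to white, move to (4,10). |black|=6
Step 10: on WHITE (4,10): turn R to S, flip to black, move to (5,10). |black|=7
Step 11: on WHITE (5,10): turn R to W, flip to black, move to (5,9). |black|=8
Step 12: on WHITE (5,9): turn R to N, flip to black, move to (4,9). |black|=9
Step 13: on WHITE (4,9): turn R to E, flip to black, move to (4,10). |black|=10
Step 14: on BLACK (4,10): turn L to N, flip to white, move to (3,10). |black|=9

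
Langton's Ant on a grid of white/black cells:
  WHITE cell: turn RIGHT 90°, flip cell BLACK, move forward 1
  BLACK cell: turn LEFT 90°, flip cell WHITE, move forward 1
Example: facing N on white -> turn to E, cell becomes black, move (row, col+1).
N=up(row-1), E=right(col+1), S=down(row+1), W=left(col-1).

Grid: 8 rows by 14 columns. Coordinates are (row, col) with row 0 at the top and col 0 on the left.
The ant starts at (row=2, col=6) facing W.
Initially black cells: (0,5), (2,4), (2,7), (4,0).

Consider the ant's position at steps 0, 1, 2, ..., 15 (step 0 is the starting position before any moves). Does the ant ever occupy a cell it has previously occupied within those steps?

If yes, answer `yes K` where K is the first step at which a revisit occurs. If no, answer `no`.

Step 1: on WHITE (2,6): turn R to N, flip to black, move to (1,6). |black|=5 — new cell
Step 2: on WHITE (1,6): turn R to E, flip to black, move to (1,7). |black|=6 — new cell
Step 3: on WHITE (1,7): turn R to S, flip to black, move to (2,7). |black|=7 — new cell
Step 4: on BLACK (2,7): turn L to E, flip to white, move to (2,8). |black|=6 — new cell
Step 5: on WHITE (2,8): turn R to S, flip to black, move to (3,8). |black|=7 — new cell
Step 6: on WHITE (3,8): turn R to W, flip to black, move to (3,7). |black|=8 — new cell
Step 7: on WHITE (3,7): turn R to N, flip to black, move to (2,7). |black|=9 — REVISIT

Answer: yes 7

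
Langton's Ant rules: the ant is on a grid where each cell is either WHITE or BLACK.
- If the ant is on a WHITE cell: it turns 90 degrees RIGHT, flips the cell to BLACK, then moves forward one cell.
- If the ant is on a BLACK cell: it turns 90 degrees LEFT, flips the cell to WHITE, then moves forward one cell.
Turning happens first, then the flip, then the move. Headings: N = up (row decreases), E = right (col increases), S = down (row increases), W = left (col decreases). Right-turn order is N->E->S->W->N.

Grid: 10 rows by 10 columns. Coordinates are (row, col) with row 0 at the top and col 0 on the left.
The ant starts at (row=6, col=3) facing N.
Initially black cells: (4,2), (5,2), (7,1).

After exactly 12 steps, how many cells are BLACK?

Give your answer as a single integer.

Answer: 9

Derivation:
Step 1: on WHITE (6,3): turn R to E, flip to black, move to (6,4). |black|=4
Step 2: on WHITE (6,4): turn R to S, flip to black, move to (7,4). |black|=5
Step 3: on WHITE (7,4): turn R to W, flip to black, move to (7,3). |black|=6
Step 4: on WHITE (7,3): turn R to N, flip to black, move to (6,3). |black|=7
Step 5: on BLACK (6,3): turn L to W, flip to white, move to (6,2). |black|=6
Step 6: on WHITE (6,2): turn R to N, flip to black, move to (5,2). |black|=7
Step 7: on BLACK (5,2): turn L to W, flip to white, move to (5,1). |black|=6
Step 8: on WHITE (5,1): turn R to N, flip to black, move to (4,1). |black|=7
Step 9: on WHITE (4,1): turn R to E, flip to black, move to (4,2). |black|=8
Step 10: on BLACK (4,2): turn L to N, flip to white, move to (3,2). |black|=7
Step 11: on WHITE (3,2): turn R to E, flip to black, move to (3,3). |black|=8
Step 12: on WHITE (3,3): turn R to S, flip to black, move to (4,3). |black|=9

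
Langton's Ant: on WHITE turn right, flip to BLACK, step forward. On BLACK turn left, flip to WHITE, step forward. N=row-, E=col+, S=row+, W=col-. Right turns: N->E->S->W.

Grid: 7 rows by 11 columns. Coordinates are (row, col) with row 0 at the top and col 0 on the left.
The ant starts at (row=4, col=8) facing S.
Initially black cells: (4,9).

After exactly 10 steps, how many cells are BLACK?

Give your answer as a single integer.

Step 1: on WHITE (4,8): turn R to W, flip to black, move to (4,7). |black|=2
Step 2: on WHITE (4,7): turn R to N, flip to black, move to (3,7). |black|=3
Step 3: on WHITE (3,7): turn R to E, flip to black, move to (3,8). |black|=4
Step 4: on WHITE (3,8): turn R to S, flip to black, move to (4,8). |black|=5
Step 5: on BLACK (4,8): turn L to E, flip to white, move to (4,9). |black|=4
Step 6: on BLACK (4,9): turn L to N, flip to white, move to (3,9). |black|=3
Step 7: on WHITE (3,9): turn R to E, flip to black, move to (3,10). |black|=4
Step 8: on WHITE (3,10): turn R to S, flip to black, move to (4,10). |black|=5
Step 9: on WHITE (4,10): turn R to W, flip to black, move to (4,9). |black|=6
Step 10: on WHITE (4,9): turn R to N, flip to black, move to (3,9). |black|=7

Answer: 7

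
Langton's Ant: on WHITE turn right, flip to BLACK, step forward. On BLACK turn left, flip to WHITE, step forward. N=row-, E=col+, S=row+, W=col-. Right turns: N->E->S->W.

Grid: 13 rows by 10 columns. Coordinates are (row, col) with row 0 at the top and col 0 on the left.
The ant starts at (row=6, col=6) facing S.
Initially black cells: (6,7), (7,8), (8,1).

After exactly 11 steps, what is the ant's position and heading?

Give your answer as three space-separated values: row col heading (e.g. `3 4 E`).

Answer: 5 6 W

Derivation:
Step 1: on WHITE (6,6): turn R to W, flip to black, move to (6,5). |black|=4
Step 2: on WHITE (6,5): turn R to N, flip to black, move to (5,5). |black|=5
Step 3: on WHITE (5,5): turn R to E, flip to black, move to (5,6). |black|=6
Step 4: on WHITE (5,6): turn R to S, flip to black, move to (6,6). |black|=7
Step 5: on BLACK (6,6): turn L to E, flip to white, move to (6,7). |black|=6
Step 6: on BLACK (6,7): turn L to N, flip to white, move to (5,7). |black|=5
Step 7: on WHITE (5,7): turn R to E, flip to black, move to (5,8). |black|=6
Step 8: on WHITE (5,8): turn R to S, flip to black, move to (6,8). |black|=7
Step 9: on WHITE (6,8): turn R to W, flip to black, move to (6,7). |black|=8
Step 10: on WHITE (6,7): turn R to N, flip to black, move to (5,7). |black|=9
Step 11: on BLACK (5,7): turn L to W, flip to white, move to (5,6). |black|=8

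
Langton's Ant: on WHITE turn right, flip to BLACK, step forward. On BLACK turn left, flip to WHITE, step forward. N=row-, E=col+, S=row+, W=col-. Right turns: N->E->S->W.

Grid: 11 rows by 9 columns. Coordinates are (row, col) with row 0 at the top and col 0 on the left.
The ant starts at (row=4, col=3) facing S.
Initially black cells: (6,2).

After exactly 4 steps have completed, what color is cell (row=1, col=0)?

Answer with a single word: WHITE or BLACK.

Step 1: on WHITE (4,3): turn R to W, flip to black, move to (4,2). |black|=2
Step 2: on WHITE (4,2): turn R to N, flip to black, move to (3,2). |black|=3
Step 3: on WHITE (3,2): turn R to E, flip to black, move to (3,3). |black|=4
Step 4: on WHITE (3,3): turn R to S, flip to black, move to (4,3). |black|=5

Answer: WHITE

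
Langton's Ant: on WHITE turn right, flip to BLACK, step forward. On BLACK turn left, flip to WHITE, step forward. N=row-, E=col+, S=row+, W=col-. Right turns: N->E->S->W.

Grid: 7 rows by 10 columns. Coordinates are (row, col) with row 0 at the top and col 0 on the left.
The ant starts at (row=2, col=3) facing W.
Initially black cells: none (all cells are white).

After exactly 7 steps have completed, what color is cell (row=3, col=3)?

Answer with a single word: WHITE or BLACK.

Step 1: on WHITE (2,3): turn R to N, flip to black, move to (1,3). |black|=1
Step 2: on WHITE (1,3): turn R to E, flip to black, move to (1,4). |black|=2
Step 3: on WHITE (1,4): turn R to S, flip to black, move to (2,4). |black|=3
Step 4: on WHITE (2,4): turn R to W, flip to black, move to (2,3). |black|=4
Step 5: on BLACK (2,3): turn L to S, flip to white, move to (3,3). |black|=3
Step 6: on WHITE (3,3): turn R to W, flip to black, move to (3,2). |black|=4
Step 7: on WHITE (3,2): turn R to N, flip to black, move to (2,2). |black|=5

Answer: BLACK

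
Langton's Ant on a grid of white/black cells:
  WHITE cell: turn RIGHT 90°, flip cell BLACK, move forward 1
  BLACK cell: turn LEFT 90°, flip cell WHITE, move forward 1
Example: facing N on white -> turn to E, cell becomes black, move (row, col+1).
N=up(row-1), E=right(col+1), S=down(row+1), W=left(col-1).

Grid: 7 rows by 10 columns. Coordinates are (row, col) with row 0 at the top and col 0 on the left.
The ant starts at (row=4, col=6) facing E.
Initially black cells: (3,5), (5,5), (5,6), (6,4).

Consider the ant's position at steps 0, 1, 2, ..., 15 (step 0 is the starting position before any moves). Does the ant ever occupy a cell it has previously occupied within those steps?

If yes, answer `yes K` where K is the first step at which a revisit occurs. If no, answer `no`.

Step 1: on WHITE (4,6): turn R to S, flip to black, move to (5,6). |black|=5 — new cell
Step 2: on BLACK (5,6): turn L to E, flip to white, move to (5,7). |black|=4 — new cell
Step 3: on WHITE (5,7): turn R to S, flip to black, move to (6,7). |black|=5 — new cell
Step 4: on WHITE (6,7): turn R to W, flip to black, move to (6,6). |black|=6 — new cell
Step 5: on WHITE (6,6): turn R to N, flip to black, move to (5,6). |black|=7 — REVISIT

Answer: yes 5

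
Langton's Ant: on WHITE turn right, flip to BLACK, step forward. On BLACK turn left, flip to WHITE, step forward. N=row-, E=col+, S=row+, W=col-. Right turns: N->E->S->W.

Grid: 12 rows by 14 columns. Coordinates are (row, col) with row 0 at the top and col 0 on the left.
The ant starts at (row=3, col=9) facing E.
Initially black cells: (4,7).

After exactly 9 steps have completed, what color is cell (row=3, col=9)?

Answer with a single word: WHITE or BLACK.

Answer: BLACK

Derivation:
Step 1: on WHITE (3,9): turn R to S, flip to black, move to (4,9). |black|=2
Step 2: on WHITE (4,9): turn R to W, flip to black, move to (4,8). |black|=3
Step 3: on WHITE (4,8): turn R to N, flip to black, move to (3,8). |black|=4
Step 4: on WHITE (3,8): turn R to E, flip to black, move to (3,9). |black|=5
Step 5: on BLACK (3,9): turn L to N, flip to white, move to (2,9). |black|=4
Step 6: on WHITE (2,9): turn R to E, flip to black, move to (2,10). |black|=5
Step 7: on WHITE (2,10): turn R to S, flip to black, move to (3,10). |black|=6
Step 8: on WHITE (3,10): turn R to W, flip to black, move to (3,9). |black|=7
Step 9: on WHITE (3,9): turn R to N, flip to black, move to (2,9). |black|=8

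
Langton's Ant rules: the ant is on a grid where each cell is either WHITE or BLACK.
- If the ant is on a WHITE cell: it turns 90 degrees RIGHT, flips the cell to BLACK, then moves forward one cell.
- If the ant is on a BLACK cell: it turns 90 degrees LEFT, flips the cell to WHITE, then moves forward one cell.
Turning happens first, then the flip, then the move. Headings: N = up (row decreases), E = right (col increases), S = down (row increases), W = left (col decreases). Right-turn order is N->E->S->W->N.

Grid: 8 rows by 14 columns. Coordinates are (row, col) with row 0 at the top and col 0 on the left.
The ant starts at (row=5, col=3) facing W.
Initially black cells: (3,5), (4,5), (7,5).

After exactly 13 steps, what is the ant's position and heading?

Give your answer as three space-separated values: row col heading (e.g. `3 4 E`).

Answer: 6 3 N

Derivation:
Step 1: on WHITE (5,3): turn R to N, flip to black, move to (4,3). |black|=4
Step 2: on WHITE (4,3): turn R to E, flip to black, move to (4,4). |black|=5
Step 3: on WHITE (4,4): turn R to S, flip to black, move to (5,4). |black|=6
Step 4: on WHITE (5,4): turn R to W, flip to black, move to (5,3). |black|=7
Step 5: on BLACK (5,3): turn L to S, flip to white, move to (6,3). |black|=6
Step 6: on WHITE (6,3): turn R to W, flip to black, move to (6,2). |black|=7
Step 7: on WHITE (6,2): turn R to N, flip to black, move to (5,2). |black|=8
Step 8: on WHITE (5,2): turn R to E, flip to black, move to (5,3). |black|=9
Step 9: on WHITE (5,3): turn R to S, flip to black, move to (6,3). |black|=10
Step 10: on BLACK (6,3): turn L to E, flip to white, move to (6,4). |black|=9
Step 11: on WHITE (6,4): turn R to S, flip to black, move to (7,4). |black|=10
Step 12: on WHITE (7,4): turn R to W, flip to black, move to (7,3). |black|=11
Step 13: on WHITE (7,3): turn R to N, flip to black, move to (6,3). |black|=12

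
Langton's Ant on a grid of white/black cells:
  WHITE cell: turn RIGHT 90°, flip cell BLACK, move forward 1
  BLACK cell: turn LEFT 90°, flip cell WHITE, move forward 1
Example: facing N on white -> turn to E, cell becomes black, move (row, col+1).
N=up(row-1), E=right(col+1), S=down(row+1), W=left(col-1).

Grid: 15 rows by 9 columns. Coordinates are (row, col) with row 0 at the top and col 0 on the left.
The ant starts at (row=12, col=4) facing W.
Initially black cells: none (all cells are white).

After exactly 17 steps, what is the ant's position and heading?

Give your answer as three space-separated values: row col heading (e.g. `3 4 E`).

Answer: 13 4 S

Derivation:
Step 1: on WHITE (12,4): turn R to N, flip to black, move to (11,4). |black|=1
Step 2: on WHITE (11,4): turn R to E, flip to black, move to (11,5). |black|=2
Step 3: on WHITE (11,5): turn R to S, flip to black, move to (12,5). |black|=3
Step 4: on WHITE (12,5): turn R to W, flip to black, move to (12,4). |black|=4
Step 5: on BLACK (12,4): turn L to S, flip to white, move to (13,4). |black|=3
Step 6: on WHITE (13,4): turn R to W, flip to black, move to (13,3). |black|=4
Step 7: on WHITE (13,3): turn R to N, flip to black, move to (12,3). |black|=5
Step 8: on WHITE (12,3): turn R to E, flip to black, move to (12,4). |black|=6
Step 9: on WHITE (12,4): turn R to S, flip to black, move to (13,4). |black|=7
Step 10: on BLACK (13,4): turn L to E, flip to white, move to (13,5). |black|=6
Step 11: on WHITE (13,5): turn R to S, flip to black, move to (14,5). |black|=7
Step 12: on WHITE (14,5): turn R to W, flip to black, move to (14,4). |black|=8
Step 13: on WHITE (14,4): turn R to N, flip to black, move to (13,4). |black|=9
Step 14: on WHITE (13,4): turn R to E, flip to black, move to (13,5). |black|=10
Step 15: on BLACK (13,5): turn L to N, flip to white, move to (12,5). |black|=9
Step 16: on BLACK (12,5): turn L to W, flip to white, move to (12,4). |black|=8
Step 17: on BLACK (12,4): turn L to S, flip to white, move to (13,4). |black|=7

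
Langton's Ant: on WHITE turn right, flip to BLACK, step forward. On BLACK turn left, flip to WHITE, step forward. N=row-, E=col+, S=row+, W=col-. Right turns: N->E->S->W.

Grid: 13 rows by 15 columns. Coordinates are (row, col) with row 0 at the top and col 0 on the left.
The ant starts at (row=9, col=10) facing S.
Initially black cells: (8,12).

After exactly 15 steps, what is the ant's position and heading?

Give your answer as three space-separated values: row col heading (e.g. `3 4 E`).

Answer: 8 12 W

Derivation:
Step 1: on WHITE (9,10): turn R to W, flip to black, move to (9,9). |black|=2
Step 2: on WHITE (9,9): turn R to N, flip to black, move to (8,9). |black|=3
Step 3: on WHITE (8,9): turn R to E, flip to black, move to (8,10). |black|=4
Step 4: on WHITE (8,10): turn R to S, flip to black, move to (9,10). |black|=5
Step 5: on BLACK (9,10): turn L to E, flip to white, move to (9,11). |black|=4
Step 6: on WHITE (9,11): turn R to S, flip to black, move to (10,11). |black|=5
Step 7: on WHITE (10,11): turn R to W, flip to black, move to (10,10). |black|=6
Step 8: on WHITE (10,10): turn R to N, flip to black, move to (9,10). |black|=7
Step 9: on WHITE (9,10): turn R to E, flip to black, move to (9,11). |black|=8
Step 10: on BLACK (9,11): turn L to N, flip to white, move to (8,11). |black|=7
Step 11: on WHITE (8,11): turn R to E, flip to black, move to (8,12). |black|=8
Step 12: on BLACK (8,12): turn L to N, flip to white, move to (7,12). |black|=7
Step 13: on WHITE (7,12): turn R to E, flip to black, move to (7,13). |black|=8
Step 14: on WHITE (7,13): turn R to S, flip to black, move to (8,13). |black|=9
Step 15: on WHITE (8,13): turn R to W, flip to black, move to (8,12). |black|=10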